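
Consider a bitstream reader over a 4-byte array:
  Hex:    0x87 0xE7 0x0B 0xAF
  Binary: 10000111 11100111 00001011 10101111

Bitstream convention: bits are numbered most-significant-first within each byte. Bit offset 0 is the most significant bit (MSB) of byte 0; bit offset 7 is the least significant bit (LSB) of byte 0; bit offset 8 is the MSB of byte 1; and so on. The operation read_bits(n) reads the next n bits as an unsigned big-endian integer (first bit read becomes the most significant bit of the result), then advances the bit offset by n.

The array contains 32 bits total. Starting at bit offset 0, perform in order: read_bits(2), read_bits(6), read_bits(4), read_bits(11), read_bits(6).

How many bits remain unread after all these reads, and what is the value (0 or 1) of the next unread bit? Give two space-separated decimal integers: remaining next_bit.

Read 1: bits[0:2] width=2 -> value=2 (bin 10); offset now 2 = byte 0 bit 2; 30 bits remain
Read 2: bits[2:8] width=6 -> value=7 (bin 000111); offset now 8 = byte 1 bit 0; 24 bits remain
Read 3: bits[8:12] width=4 -> value=14 (bin 1110); offset now 12 = byte 1 bit 4; 20 bits remain
Read 4: bits[12:23] width=11 -> value=901 (bin 01110000101); offset now 23 = byte 2 bit 7; 9 bits remain
Read 5: bits[23:29] width=6 -> value=53 (bin 110101); offset now 29 = byte 3 bit 5; 3 bits remain

Answer: 3 1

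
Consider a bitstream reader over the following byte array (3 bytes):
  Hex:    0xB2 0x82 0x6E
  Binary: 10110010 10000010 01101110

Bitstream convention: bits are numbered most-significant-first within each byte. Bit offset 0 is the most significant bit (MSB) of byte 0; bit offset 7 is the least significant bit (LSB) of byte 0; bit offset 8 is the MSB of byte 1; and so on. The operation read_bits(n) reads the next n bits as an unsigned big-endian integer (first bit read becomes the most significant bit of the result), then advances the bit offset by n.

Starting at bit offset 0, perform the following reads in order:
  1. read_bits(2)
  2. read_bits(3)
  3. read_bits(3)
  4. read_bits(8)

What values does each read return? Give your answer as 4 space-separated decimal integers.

Answer: 2 6 2 130

Derivation:
Read 1: bits[0:2] width=2 -> value=2 (bin 10); offset now 2 = byte 0 bit 2; 22 bits remain
Read 2: bits[2:5] width=3 -> value=6 (bin 110); offset now 5 = byte 0 bit 5; 19 bits remain
Read 3: bits[5:8] width=3 -> value=2 (bin 010); offset now 8 = byte 1 bit 0; 16 bits remain
Read 4: bits[8:16] width=8 -> value=130 (bin 10000010); offset now 16 = byte 2 bit 0; 8 bits remain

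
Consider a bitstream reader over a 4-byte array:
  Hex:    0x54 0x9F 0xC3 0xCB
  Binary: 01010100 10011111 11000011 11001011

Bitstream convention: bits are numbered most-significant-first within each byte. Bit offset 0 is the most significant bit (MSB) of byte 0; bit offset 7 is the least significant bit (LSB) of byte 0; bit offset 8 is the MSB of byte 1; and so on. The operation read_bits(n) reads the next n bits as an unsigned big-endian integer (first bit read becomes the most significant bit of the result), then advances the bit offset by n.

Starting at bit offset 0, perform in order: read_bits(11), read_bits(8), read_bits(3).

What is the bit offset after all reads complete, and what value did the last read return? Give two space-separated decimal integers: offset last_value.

Answer: 22 0

Derivation:
Read 1: bits[0:11] width=11 -> value=676 (bin 01010100100); offset now 11 = byte 1 bit 3; 21 bits remain
Read 2: bits[11:19] width=8 -> value=254 (bin 11111110); offset now 19 = byte 2 bit 3; 13 bits remain
Read 3: bits[19:22] width=3 -> value=0 (bin 000); offset now 22 = byte 2 bit 6; 10 bits remain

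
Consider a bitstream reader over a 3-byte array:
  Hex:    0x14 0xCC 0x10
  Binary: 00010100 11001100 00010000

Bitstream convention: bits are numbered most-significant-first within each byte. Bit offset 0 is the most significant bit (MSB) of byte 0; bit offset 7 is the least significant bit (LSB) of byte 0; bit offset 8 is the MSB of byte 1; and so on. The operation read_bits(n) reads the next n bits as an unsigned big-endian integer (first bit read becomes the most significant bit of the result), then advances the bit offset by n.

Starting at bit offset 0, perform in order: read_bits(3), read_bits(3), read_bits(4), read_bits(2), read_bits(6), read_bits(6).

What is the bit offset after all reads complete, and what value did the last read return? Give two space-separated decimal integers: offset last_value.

Read 1: bits[0:3] width=3 -> value=0 (bin 000); offset now 3 = byte 0 bit 3; 21 bits remain
Read 2: bits[3:6] width=3 -> value=5 (bin 101); offset now 6 = byte 0 bit 6; 18 bits remain
Read 3: bits[6:10] width=4 -> value=3 (bin 0011); offset now 10 = byte 1 bit 2; 14 bits remain
Read 4: bits[10:12] width=2 -> value=0 (bin 00); offset now 12 = byte 1 bit 4; 12 bits remain
Read 5: bits[12:18] width=6 -> value=48 (bin 110000); offset now 18 = byte 2 bit 2; 6 bits remain
Read 6: bits[18:24] width=6 -> value=16 (bin 010000); offset now 24 = byte 3 bit 0; 0 bits remain

Answer: 24 16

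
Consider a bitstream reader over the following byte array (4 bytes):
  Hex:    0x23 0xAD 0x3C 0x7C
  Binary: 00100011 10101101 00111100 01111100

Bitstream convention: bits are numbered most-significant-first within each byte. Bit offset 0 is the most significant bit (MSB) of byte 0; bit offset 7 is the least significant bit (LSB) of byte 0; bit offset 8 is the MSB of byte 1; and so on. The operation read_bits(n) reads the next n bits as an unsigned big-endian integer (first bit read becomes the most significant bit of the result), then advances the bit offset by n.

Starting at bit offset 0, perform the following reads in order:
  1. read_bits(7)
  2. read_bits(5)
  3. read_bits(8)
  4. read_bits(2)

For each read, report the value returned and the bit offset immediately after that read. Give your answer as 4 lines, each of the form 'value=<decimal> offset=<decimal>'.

Answer: value=17 offset=7
value=26 offset=12
value=211 offset=20
value=3 offset=22

Derivation:
Read 1: bits[0:7] width=7 -> value=17 (bin 0010001); offset now 7 = byte 0 bit 7; 25 bits remain
Read 2: bits[7:12] width=5 -> value=26 (bin 11010); offset now 12 = byte 1 bit 4; 20 bits remain
Read 3: bits[12:20] width=8 -> value=211 (bin 11010011); offset now 20 = byte 2 bit 4; 12 bits remain
Read 4: bits[20:22] width=2 -> value=3 (bin 11); offset now 22 = byte 2 bit 6; 10 bits remain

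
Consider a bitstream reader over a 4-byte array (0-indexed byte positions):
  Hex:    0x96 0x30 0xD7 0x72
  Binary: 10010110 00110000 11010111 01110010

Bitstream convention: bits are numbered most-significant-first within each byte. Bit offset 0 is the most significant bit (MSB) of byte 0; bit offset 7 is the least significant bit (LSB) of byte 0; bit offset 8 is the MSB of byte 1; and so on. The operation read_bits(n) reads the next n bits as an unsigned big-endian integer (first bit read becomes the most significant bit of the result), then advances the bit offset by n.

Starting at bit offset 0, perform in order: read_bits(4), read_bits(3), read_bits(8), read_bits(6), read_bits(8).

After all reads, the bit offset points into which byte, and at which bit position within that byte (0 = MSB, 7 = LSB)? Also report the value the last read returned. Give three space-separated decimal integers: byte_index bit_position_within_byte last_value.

Read 1: bits[0:4] width=4 -> value=9 (bin 1001); offset now 4 = byte 0 bit 4; 28 bits remain
Read 2: bits[4:7] width=3 -> value=3 (bin 011); offset now 7 = byte 0 bit 7; 25 bits remain
Read 3: bits[7:15] width=8 -> value=24 (bin 00011000); offset now 15 = byte 1 bit 7; 17 bits remain
Read 4: bits[15:21] width=6 -> value=26 (bin 011010); offset now 21 = byte 2 bit 5; 11 bits remain
Read 5: bits[21:29] width=8 -> value=238 (bin 11101110); offset now 29 = byte 3 bit 5; 3 bits remain

Answer: 3 5 238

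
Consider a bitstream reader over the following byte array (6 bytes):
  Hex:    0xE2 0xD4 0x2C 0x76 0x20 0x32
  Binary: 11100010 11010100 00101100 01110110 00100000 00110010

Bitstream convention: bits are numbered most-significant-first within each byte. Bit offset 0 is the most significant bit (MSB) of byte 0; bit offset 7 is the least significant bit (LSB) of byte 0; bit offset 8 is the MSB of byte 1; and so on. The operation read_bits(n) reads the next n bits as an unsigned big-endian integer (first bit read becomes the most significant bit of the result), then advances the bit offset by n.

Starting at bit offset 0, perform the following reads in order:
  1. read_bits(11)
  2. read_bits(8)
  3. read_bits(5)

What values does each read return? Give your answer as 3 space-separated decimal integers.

Answer: 1814 161 12

Derivation:
Read 1: bits[0:11] width=11 -> value=1814 (bin 11100010110); offset now 11 = byte 1 bit 3; 37 bits remain
Read 2: bits[11:19] width=8 -> value=161 (bin 10100001); offset now 19 = byte 2 bit 3; 29 bits remain
Read 3: bits[19:24] width=5 -> value=12 (bin 01100); offset now 24 = byte 3 bit 0; 24 bits remain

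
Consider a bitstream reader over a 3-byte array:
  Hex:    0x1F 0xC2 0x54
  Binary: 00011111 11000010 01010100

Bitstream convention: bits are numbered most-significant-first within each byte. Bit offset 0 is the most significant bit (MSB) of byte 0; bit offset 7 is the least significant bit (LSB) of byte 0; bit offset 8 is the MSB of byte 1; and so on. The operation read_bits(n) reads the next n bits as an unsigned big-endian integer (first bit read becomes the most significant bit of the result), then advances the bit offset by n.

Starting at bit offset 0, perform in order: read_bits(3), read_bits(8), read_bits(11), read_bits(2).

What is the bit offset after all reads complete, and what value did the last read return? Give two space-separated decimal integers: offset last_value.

Answer: 24 0

Derivation:
Read 1: bits[0:3] width=3 -> value=0 (bin 000); offset now 3 = byte 0 bit 3; 21 bits remain
Read 2: bits[3:11] width=8 -> value=254 (bin 11111110); offset now 11 = byte 1 bit 3; 13 bits remain
Read 3: bits[11:22] width=11 -> value=149 (bin 00010010101); offset now 22 = byte 2 bit 6; 2 bits remain
Read 4: bits[22:24] width=2 -> value=0 (bin 00); offset now 24 = byte 3 bit 0; 0 bits remain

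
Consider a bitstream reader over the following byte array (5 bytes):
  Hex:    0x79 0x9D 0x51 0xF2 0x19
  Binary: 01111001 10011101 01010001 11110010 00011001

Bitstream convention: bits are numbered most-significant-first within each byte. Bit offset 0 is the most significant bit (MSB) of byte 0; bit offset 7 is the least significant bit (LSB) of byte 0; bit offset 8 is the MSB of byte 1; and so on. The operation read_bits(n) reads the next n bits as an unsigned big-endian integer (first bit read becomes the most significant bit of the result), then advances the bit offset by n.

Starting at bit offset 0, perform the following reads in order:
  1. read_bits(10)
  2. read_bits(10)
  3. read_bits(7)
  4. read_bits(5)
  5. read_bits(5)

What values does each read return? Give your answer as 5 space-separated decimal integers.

Read 1: bits[0:10] width=10 -> value=486 (bin 0111100110); offset now 10 = byte 1 bit 2; 30 bits remain
Read 2: bits[10:20] width=10 -> value=469 (bin 0111010101); offset now 20 = byte 2 bit 4; 20 bits remain
Read 3: bits[20:27] width=7 -> value=15 (bin 0001111); offset now 27 = byte 3 bit 3; 13 bits remain
Read 4: bits[27:32] width=5 -> value=18 (bin 10010); offset now 32 = byte 4 bit 0; 8 bits remain
Read 5: bits[32:37] width=5 -> value=3 (bin 00011); offset now 37 = byte 4 bit 5; 3 bits remain

Answer: 486 469 15 18 3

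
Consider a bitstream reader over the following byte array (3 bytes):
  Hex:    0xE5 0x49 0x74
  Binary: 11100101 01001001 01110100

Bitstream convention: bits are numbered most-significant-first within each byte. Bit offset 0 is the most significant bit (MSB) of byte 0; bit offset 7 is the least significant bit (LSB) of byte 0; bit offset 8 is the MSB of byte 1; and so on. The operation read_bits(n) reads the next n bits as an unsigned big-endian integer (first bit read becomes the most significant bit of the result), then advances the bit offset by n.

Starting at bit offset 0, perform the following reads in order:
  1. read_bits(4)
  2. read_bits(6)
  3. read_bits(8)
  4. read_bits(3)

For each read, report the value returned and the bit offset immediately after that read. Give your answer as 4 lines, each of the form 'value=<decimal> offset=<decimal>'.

Read 1: bits[0:4] width=4 -> value=14 (bin 1110); offset now 4 = byte 0 bit 4; 20 bits remain
Read 2: bits[4:10] width=6 -> value=21 (bin 010101); offset now 10 = byte 1 bit 2; 14 bits remain
Read 3: bits[10:18] width=8 -> value=37 (bin 00100101); offset now 18 = byte 2 bit 2; 6 bits remain
Read 4: bits[18:21] width=3 -> value=6 (bin 110); offset now 21 = byte 2 bit 5; 3 bits remain

Answer: value=14 offset=4
value=21 offset=10
value=37 offset=18
value=6 offset=21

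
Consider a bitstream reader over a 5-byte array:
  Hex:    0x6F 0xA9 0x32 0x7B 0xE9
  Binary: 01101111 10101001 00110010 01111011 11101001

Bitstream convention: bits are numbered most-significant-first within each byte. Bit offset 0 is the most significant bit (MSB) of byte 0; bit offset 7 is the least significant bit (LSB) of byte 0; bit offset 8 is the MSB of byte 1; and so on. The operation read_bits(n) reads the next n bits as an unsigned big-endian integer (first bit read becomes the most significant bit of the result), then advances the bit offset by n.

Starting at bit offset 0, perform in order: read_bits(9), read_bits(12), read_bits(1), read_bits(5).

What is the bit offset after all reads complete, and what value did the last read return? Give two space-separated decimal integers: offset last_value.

Read 1: bits[0:9] width=9 -> value=223 (bin 011011111); offset now 9 = byte 1 bit 1; 31 bits remain
Read 2: bits[9:21] width=12 -> value=1318 (bin 010100100110); offset now 21 = byte 2 bit 5; 19 bits remain
Read 3: bits[21:22] width=1 -> value=0 (bin 0); offset now 22 = byte 2 bit 6; 18 bits remain
Read 4: bits[22:27] width=5 -> value=19 (bin 10011); offset now 27 = byte 3 bit 3; 13 bits remain

Answer: 27 19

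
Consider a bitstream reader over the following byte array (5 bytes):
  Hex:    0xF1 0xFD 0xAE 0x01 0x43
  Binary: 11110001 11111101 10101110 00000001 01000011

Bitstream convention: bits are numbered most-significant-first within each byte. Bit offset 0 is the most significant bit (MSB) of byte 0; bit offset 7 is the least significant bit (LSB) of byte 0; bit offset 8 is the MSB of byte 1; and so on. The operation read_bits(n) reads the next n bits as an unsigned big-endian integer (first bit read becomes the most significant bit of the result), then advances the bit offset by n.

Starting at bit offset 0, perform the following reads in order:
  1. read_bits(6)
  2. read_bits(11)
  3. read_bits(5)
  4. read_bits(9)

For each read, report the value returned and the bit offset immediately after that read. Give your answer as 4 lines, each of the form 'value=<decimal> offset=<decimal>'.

Read 1: bits[0:6] width=6 -> value=60 (bin 111100); offset now 6 = byte 0 bit 6; 34 bits remain
Read 2: bits[6:17] width=11 -> value=1019 (bin 01111111011); offset now 17 = byte 2 bit 1; 23 bits remain
Read 3: bits[17:22] width=5 -> value=11 (bin 01011); offset now 22 = byte 2 bit 6; 18 bits remain
Read 4: bits[22:31] width=9 -> value=256 (bin 100000000); offset now 31 = byte 3 bit 7; 9 bits remain

Answer: value=60 offset=6
value=1019 offset=17
value=11 offset=22
value=256 offset=31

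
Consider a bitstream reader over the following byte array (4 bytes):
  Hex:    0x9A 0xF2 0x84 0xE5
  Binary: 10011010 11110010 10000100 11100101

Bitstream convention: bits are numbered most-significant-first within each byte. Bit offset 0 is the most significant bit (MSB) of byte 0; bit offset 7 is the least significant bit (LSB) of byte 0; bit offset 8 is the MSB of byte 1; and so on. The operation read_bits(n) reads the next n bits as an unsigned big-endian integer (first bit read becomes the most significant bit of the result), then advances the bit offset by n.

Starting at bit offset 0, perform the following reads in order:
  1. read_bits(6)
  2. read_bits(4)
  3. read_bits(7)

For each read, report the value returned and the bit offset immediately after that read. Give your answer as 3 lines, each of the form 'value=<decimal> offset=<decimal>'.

Answer: value=38 offset=6
value=11 offset=10
value=101 offset=17

Derivation:
Read 1: bits[0:6] width=6 -> value=38 (bin 100110); offset now 6 = byte 0 bit 6; 26 bits remain
Read 2: bits[6:10] width=4 -> value=11 (bin 1011); offset now 10 = byte 1 bit 2; 22 bits remain
Read 3: bits[10:17] width=7 -> value=101 (bin 1100101); offset now 17 = byte 2 bit 1; 15 bits remain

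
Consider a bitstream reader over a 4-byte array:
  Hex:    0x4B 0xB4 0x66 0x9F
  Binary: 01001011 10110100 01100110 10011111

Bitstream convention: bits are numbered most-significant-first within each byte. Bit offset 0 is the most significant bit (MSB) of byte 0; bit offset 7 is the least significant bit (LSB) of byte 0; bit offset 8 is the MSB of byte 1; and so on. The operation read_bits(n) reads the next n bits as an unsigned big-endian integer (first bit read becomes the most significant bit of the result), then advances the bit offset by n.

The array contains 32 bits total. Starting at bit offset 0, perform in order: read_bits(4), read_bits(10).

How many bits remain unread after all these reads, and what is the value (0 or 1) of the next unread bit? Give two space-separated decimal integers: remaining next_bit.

Answer: 18 0

Derivation:
Read 1: bits[0:4] width=4 -> value=4 (bin 0100); offset now 4 = byte 0 bit 4; 28 bits remain
Read 2: bits[4:14] width=10 -> value=749 (bin 1011101101); offset now 14 = byte 1 bit 6; 18 bits remain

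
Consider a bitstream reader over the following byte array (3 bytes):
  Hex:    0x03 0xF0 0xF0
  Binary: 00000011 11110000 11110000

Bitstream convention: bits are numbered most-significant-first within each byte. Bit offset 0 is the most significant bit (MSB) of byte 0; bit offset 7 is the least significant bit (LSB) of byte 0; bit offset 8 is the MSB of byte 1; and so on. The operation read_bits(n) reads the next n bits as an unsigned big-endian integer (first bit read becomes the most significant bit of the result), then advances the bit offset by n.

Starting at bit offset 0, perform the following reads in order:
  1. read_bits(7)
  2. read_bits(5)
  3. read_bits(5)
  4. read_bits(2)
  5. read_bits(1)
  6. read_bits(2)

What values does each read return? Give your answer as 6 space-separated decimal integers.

Answer: 1 31 1 3 1 0

Derivation:
Read 1: bits[0:7] width=7 -> value=1 (bin 0000001); offset now 7 = byte 0 bit 7; 17 bits remain
Read 2: bits[7:12] width=5 -> value=31 (bin 11111); offset now 12 = byte 1 bit 4; 12 bits remain
Read 3: bits[12:17] width=5 -> value=1 (bin 00001); offset now 17 = byte 2 bit 1; 7 bits remain
Read 4: bits[17:19] width=2 -> value=3 (bin 11); offset now 19 = byte 2 bit 3; 5 bits remain
Read 5: bits[19:20] width=1 -> value=1 (bin 1); offset now 20 = byte 2 bit 4; 4 bits remain
Read 6: bits[20:22] width=2 -> value=0 (bin 00); offset now 22 = byte 2 bit 6; 2 bits remain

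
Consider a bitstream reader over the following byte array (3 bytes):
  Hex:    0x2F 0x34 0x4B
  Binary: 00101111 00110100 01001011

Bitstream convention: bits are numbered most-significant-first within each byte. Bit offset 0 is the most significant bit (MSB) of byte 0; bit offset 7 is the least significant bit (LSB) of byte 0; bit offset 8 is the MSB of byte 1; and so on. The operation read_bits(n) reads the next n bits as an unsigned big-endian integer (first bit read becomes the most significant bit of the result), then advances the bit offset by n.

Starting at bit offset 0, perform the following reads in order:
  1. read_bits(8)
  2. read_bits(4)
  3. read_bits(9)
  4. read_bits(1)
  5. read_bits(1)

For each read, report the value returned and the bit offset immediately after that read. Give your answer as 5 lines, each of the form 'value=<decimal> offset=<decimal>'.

Read 1: bits[0:8] width=8 -> value=47 (bin 00101111); offset now 8 = byte 1 bit 0; 16 bits remain
Read 2: bits[8:12] width=4 -> value=3 (bin 0011); offset now 12 = byte 1 bit 4; 12 bits remain
Read 3: bits[12:21] width=9 -> value=137 (bin 010001001); offset now 21 = byte 2 bit 5; 3 bits remain
Read 4: bits[21:22] width=1 -> value=0 (bin 0); offset now 22 = byte 2 bit 6; 2 bits remain
Read 5: bits[22:23] width=1 -> value=1 (bin 1); offset now 23 = byte 2 bit 7; 1 bits remain

Answer: value=47 offset=8
value=3 offset=12
value=137 offset=21
value=0 offset=22
value=1 offset=23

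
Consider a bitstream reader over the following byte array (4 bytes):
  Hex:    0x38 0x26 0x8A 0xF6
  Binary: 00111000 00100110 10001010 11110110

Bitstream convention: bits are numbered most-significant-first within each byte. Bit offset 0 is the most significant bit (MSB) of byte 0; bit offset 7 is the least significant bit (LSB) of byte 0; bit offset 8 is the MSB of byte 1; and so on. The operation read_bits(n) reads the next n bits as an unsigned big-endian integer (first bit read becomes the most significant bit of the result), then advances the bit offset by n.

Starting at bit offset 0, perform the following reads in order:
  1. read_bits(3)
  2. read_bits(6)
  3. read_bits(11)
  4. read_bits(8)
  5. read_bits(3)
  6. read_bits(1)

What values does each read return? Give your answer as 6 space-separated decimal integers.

Answer: 1 48 616 175 3 0

Derivation:
Read 1: bits[0:3] width=3 -> value=1 (bin 001); offset now 3 = byte 0 bit 3; 29 bits remain
Read 2: bits[3:9] width=6 -> value=48 (bin 110000); offset now 9 = byte 1 bit 1; 23 bits remain
Read 3: bits[9:20] width=11 -> value=616 (bin 01001101000); offset now 20 = byte 2 bit 4; 12 bits remain
Read 4: bits[20:28] width=8 -> value=175 (bin 10101111); offset now 28 = byte 3 bit 4; 4 bits remain
Read 5: bits[28:31] width=3 -> value=3 (bin 011); offset now 31 = byte 3 bit 7; 1 bits remain
Read 6: bits[31:32] width=1 -> value=0 (bin 0); offset now 32 = byte 4 bit 0; 0 bits remain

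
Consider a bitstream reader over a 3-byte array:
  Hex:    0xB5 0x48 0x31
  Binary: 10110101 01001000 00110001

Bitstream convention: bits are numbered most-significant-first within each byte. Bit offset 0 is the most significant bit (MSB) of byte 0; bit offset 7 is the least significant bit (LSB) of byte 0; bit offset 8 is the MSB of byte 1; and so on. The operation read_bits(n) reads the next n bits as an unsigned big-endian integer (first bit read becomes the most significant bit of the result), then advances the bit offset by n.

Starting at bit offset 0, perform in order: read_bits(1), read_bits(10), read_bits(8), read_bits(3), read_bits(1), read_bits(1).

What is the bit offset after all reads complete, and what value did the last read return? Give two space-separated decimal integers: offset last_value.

Read 1: bits[0:1] width=1 -> value=1 (bin 1); offset now 1 = byte 0 bit 1; 23 bits remain
Read 2: bits[1:11] width=10 -> value=426 (bin 0110101010); offset now 11 = byte 1 bit 3; 13 bits remain
Read 3: bits[11:19] width=8 -> value=65 (bin 01000001); offset now 19 = byte 2 bit 3; 5 bits remain
Read 4: bits[19:22] width=3 -> value=4 (bin 100); offset now 22 = byte 2 bit 6; 2 bits remain
Read 5: bits[22:23] width=1 -> value=0 (bin 0); offset now 23 = byte 2 bit 7; 1 bits remain
Read 6: bits[23:24] width=1 -> value=1 (bin 1); offset now 24 = byte 3 bit 0; 0 bits remain

Answer: 24 1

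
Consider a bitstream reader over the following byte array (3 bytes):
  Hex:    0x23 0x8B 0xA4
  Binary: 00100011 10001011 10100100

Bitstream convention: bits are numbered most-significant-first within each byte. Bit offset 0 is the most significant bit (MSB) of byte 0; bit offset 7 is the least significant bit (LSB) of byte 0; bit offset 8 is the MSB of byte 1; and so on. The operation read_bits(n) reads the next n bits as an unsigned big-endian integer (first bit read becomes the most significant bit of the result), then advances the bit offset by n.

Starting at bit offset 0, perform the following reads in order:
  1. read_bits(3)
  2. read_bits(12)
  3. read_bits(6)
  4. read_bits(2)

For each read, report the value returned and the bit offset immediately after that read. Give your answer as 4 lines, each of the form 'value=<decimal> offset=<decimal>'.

Answer: value=1 offset=3
value=453 offset=15
value=52 offset=21
value=2 offset=23

Derivation:
Read 1: bits[0:3] width=3 -> value=1 (bin 001); offset now 3 = byte 0 bit 3; 21 bits remain
Read 2: bits[3:15] width=12 -> value=453 (bin 000111000101); offset now 15 = byte 1 bit 7; 9 bits remain
Read 3: bits[15:21] width=6 -> value=52 (bin 110100); offset now 21 = byte 2 bit 5; 3 bits remain
Read 4: bits[21:23] width=2 -> value=2 (bin 10); offset now 23 = byte 2 bit 7; 1 bits remain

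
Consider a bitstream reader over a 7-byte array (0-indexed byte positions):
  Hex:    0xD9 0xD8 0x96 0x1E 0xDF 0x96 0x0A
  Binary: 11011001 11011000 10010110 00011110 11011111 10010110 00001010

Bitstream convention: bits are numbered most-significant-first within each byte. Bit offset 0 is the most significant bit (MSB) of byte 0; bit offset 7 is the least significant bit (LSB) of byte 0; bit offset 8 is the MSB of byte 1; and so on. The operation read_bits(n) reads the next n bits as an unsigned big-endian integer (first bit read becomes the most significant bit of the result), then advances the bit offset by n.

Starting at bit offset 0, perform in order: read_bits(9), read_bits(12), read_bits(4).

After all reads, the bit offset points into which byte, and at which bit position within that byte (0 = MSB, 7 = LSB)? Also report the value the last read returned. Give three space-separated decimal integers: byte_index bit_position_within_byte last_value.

Read 1: bits[0:9] width=9 -> value=435 (bin 110110011); offset now 9 = byte 1 bit 1; 47 bits remain
Read 2: bits[9:21] width=12 -> value=2834 (bin 101100010010); offset now 21 = byte 2 bit 5; 35 bits remain
Read 3: bits[21:25] width=4 -> value=12 (bin 1100); offset now 25 = byte 3 bit 1; 31 bits remain

Answer: 3 1 12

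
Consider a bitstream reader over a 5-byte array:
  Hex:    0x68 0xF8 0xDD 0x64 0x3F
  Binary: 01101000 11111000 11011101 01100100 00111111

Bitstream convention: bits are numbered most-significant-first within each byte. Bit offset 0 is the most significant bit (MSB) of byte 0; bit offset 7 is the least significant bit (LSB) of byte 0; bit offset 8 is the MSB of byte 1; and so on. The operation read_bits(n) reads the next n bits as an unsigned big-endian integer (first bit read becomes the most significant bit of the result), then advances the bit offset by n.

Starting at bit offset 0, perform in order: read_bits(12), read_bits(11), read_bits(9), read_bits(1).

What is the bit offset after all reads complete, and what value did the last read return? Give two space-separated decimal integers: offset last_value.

Answer: 33 0

Derivation:
Read 1: bits[0:12] width=12 -> value=1679 (bin 011010001111); offset now 12 = byte 1 bit 4; 28 bits remain
Read 2: bits[12:23] width=11 -> value=1134 (bin 10001101110); offset now 23 = byte 2 bit 7; 17 bits remain
Read 3: bits[23:32] width=9 -> value=356 (bin 101100100); offset now 32 = byte 4 bit 0; 8 bits remain
Read 4: bits[32:33] width=1 -> value=0 (bin 0); offset now 33 = byte 4 bit 1; 7 bits remain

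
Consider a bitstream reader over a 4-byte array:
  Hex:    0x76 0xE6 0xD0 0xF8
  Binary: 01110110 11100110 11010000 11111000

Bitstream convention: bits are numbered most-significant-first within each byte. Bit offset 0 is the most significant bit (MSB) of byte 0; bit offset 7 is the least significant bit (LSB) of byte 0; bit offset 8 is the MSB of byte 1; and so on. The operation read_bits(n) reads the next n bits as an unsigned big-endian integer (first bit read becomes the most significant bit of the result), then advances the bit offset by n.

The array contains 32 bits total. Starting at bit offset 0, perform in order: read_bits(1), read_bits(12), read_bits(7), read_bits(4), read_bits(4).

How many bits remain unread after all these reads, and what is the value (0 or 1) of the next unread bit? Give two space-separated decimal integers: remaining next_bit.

Read 1: bits[0:1] width=1 -> value=0 (bin 0); offset now 1 = byte 0 bit 1; 31 bits remain
Read 2: bits[1:13] width=12 -> value=3804 (bin 111011011100); offset now 13 = byte 1 bit 5; 19 bits remain
Read 3: bits[13:20] width=7 -> value=109 (bin 1101101); offset now 20 = byte 2 bit 4; 12 bits remain
Read 4: bits[20:24] width=4 -> value=0 (bin 0000); offset now 24 = byte 3 bit 0; 8 bits remain
Read 5: bits[24:28] width=4 -> value=15 (bin 1111); offset now 28 = byte 3 bit 4; 4 bits remain

Answer: 4 1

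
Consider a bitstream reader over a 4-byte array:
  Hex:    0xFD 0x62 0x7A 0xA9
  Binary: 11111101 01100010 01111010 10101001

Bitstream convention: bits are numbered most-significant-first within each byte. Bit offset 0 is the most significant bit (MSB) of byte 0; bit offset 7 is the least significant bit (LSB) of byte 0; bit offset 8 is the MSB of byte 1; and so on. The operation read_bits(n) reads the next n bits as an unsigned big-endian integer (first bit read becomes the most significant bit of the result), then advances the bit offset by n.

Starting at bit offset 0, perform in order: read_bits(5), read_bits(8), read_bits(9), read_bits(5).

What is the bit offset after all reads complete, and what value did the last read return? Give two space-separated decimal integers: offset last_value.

Answer: 27 21

Derivation:
Read 1: bits[0:5] width=5 -> value=31 (bin 11111); offset now 5 = byte 0 bit 5; 27 bits remain
Read 2: bits[5:13] width=8 -> value=172 (bin 10101100); offset now 13 = byte 1 bit 5; 19 bits remain
Read 3: bits[13:22] width=9 -> value=158 (bin 010011110); offset now 22 = byte 2 bit 6; 10 bits remain
Read 4: bits[22:27] width=5 -> value=21 (bin 10101); offset now 27 = byte 3 bit 3; 5 bits remain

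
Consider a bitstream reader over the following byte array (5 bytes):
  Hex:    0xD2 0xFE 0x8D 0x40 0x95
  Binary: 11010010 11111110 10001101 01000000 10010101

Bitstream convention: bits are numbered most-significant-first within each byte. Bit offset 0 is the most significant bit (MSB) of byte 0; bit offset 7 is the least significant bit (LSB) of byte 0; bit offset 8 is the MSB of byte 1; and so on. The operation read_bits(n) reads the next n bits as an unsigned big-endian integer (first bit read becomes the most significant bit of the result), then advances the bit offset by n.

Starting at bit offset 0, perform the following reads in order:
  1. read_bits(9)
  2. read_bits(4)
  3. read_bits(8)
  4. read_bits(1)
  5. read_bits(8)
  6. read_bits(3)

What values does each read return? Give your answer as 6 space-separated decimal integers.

Answer: 421 15 209 1 80 1

Derivation:
Read 1: bits[0:9] width=9 -> value=421 (bin 110100101); offset now 9 = byte 1 bit 1; 31 bits remain
Read 2: bits[9:13] width=4 -> value=15 (bin 1111); offset now 13 = byte 1 bit 5; 27 bits remain
Read 3: bits[13:21] width=8 -> value=209 (bin 11010001); offset now 21 = byte 2 bit 5; 19 bits remain
Read 4: bits[21:22] width=1 -> value=1 (bin 1); offset now 22 = byte 2 bit 6; 18 bits remain
Read 5: bits[22:30] width=8 -> value=80 (bin 01010000); offset now 30 = byte 3 bit 6; 10 bits remain
Read 6: bits[30:33] width=3 -> value=1 (bin 001); offset now 33 = byte 4 bit 1; 7 bits remain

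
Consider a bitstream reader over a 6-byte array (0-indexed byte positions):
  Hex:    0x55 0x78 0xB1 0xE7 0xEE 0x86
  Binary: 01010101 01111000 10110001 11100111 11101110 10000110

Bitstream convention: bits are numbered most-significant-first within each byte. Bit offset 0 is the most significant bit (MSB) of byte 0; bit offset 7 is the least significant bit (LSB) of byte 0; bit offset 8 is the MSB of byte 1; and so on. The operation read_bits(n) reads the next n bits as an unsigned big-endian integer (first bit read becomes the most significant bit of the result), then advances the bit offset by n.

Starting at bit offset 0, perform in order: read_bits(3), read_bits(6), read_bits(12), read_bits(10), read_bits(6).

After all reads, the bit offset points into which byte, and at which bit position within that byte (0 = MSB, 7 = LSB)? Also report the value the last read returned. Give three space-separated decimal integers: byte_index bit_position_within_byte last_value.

Answer: 4 5 61

Derivation:
Read 1: bits[0:3] width=3 -> value=2 (bin 010); offset now 3 = byte 0 bit 3; 45 bits remain
Read 2: bits[3:9] width=6 -> value=42 (bin 101010); offset now 9 = byte 1 bit 1; 39 bits remain
Read 3: bits[9:21] width=12 -> value=3862 (bin 111100010110); offset now 21 = byte 2 bit 5; 27 bits remain
Read 4: bits[21:31] width=10 -> value=243 (bin 0011110011); offset now 31 = byte 3 bit 7; 17 bits remain
Read 5: bits[31:37] width=6 -> value=61 (bin 111101); offset now 37 = byte 4 bit 5; 11 bits remain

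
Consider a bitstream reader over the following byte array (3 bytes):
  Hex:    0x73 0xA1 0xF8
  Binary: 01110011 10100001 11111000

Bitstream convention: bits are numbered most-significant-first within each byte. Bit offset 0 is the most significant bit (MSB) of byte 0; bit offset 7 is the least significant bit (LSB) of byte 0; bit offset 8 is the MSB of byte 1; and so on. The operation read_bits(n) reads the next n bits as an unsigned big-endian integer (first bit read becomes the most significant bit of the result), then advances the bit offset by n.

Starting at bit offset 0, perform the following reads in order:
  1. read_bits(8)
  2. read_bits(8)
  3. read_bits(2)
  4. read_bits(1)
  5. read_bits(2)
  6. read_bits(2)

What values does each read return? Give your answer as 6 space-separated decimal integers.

Read 1: bits[0:8] width=8 -> value=115 (bin 01110011); offset now 8 = byte 1 bit 0; 16 bits remain
Read 2: bits[8:16] width=8 -> value=161 (bin 10100001); offset now 16 = byte 2 bit 0; 8 bits remain
Read 3: bits[16:18] width=2 -> value=3 (bin 11); offset now 18 = byte 2 bit 2; 6 bits remain
Read 4: bits[18:19] width=1 -> value=1 (bin 1); offset now 19 = byte 2 bit 3; 5 bits remain
Read 5: bits[19:21] width=2 -> value=3 (bin 11); offset now 21 = byte 2 bit 5; 3 bits remain
Read 6: bits[21:23] width=2 -> value=0 (bin 00); offset now 23 = byte 2 bit 7; 1 bits remain

Answer: 115 161 3 1 3 0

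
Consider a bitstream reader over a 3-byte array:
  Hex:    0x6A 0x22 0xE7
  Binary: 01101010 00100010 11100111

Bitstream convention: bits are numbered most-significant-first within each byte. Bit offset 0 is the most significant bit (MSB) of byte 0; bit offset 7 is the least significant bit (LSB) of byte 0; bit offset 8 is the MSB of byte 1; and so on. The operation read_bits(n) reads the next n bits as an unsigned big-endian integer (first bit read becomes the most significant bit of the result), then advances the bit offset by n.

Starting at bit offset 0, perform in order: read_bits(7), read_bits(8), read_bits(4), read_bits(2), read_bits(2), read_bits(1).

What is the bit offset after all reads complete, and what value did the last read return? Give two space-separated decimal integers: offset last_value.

Read 1: bits[0:7] width=7 -> value=53 (bin 0110101); offset now 7 = byte 0 bit 7; 17 bits remain
Read 2: bits[7:15] width=8 -> value=17 (bin 00010001); offset now 15 = byte 1 bit 7; 9 bits remain
Read 3: bits[15:19] width=4 -> value=7 (bin 0111); offset now 19 = byte 2 bit 3; 5 bits remain
Read 4: bits[19:21] width=2 -> value=0 (bin 00); offset now 21 = byte 2 bit 5; 3 bits remain
Read 5: bits[21:23] width=2 -> value=3 (bin 11); offset now 23 = byte 2 bit 7; 1 bits remain
Read 6: bits[23:24] width=1 -> value=1 (bin 1); offset now 24 = byte 3 bit 0; 0 bits remain

Answer: 24 1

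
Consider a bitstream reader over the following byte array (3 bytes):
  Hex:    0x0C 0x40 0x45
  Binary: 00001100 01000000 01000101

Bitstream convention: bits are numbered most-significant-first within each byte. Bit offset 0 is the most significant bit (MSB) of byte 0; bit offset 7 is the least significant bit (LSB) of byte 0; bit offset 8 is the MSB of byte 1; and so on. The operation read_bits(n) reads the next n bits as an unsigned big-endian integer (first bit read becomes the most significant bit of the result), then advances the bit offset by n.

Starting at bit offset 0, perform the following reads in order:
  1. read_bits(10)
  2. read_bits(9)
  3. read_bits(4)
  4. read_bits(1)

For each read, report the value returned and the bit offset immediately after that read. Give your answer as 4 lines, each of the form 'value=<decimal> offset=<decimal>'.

Read 1: bits[0:10] width=10 -> value=49 (bin 0000110001); offset now 10 = byte 1 bit 2; 14 bits remain
Read 2: bits[10:19] width=9 -> value=2 (bin 000000010); offset now 19 = byte 2 bit 3; 5 bits remain
Read 3: bits[19:23] width=4 -> value=2 (bin 0010); offset now 23 = byte 2 bit 7; 1 bits remain
Read 4: bits[23:24] width=1 -> value=1 (bin 1); offset now 24 = byte 3 bit 0; 0 bits remain

Answer: value=49 offset=10
value=2 offset=19
value=2 offset=23
value=1 offset=24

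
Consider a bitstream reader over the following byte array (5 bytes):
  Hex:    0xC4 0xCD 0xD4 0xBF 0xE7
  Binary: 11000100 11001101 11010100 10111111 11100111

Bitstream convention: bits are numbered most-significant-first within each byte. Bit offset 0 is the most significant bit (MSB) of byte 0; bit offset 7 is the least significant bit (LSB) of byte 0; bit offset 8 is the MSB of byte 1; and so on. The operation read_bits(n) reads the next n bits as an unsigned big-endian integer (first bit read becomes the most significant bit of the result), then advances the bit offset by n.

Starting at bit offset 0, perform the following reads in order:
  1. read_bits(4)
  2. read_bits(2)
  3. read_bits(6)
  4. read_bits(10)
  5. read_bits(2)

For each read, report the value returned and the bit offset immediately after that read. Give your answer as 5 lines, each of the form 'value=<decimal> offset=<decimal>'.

Answer: value=12 offset=4
value=1 offset=6
value=12 offset=12
value=885 offset=22
value=0 offset=24

Derivation:
Read 1: bits[0:4] width=4 -> value=12 (bin 1100); offset now 4 = byte 0 bit 4; 36 bits remain
Read 2: bits[4:6] width=2 -> value=1 (bin 01); offset now 6 = byte 0 bit 6; 34 bits remain
Read 3: bits[6:12] width=6 -> value=12 (bin 001100); offset now 12 = byte 1 bit 4; 28 bits remain
Read 4: bits[12:22] width=10 -> value=885 (bin 1101110101); offset now 22 = byte 2 bit 6; 18 bits remain
Read 5: bits[22:24] width=2 -> value=0 (bin 00); offset now 24 = byte 3 bit 0; 16 bits remain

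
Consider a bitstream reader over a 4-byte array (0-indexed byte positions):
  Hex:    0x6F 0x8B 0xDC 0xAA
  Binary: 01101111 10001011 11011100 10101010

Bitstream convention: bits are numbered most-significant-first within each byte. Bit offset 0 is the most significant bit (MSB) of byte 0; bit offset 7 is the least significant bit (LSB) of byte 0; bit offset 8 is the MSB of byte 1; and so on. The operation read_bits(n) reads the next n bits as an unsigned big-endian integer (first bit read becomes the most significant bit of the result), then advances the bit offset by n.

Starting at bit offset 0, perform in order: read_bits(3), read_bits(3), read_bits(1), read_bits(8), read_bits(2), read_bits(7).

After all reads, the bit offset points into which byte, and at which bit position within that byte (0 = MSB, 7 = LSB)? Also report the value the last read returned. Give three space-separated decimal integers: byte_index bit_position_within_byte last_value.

Read 1: bits[0:3] width=3 -> value=3 (bin 011); offset now 3 = byte 0 bit 3; 29 bits remain
Read 2: bits[3:6] width=3 -> value=3 (bin 011); offset now 6 = byte 0 bit 6; 26 bits remain
Read 3: bits[6:7] width=1 -> value=1 (bin 1); offset now 7 = byte 0 bit 7; 25 bits remain
Read 4: bits[7:15] width=8 -> value=197 (bin 11000101); offset now 15 = byte 1 bit 7; 17 bits remain
Read 5: bits[15:17] width=2 -> value=3 (bin 11); offset now 17 = byte 2 bit 1; 15 bits remain
Read 6: bits[17:24] width=7 -> value=92 (bin 1011100); offset now 24 = byte 3 bit 0; 8 bits remain

Answer: 3 0 92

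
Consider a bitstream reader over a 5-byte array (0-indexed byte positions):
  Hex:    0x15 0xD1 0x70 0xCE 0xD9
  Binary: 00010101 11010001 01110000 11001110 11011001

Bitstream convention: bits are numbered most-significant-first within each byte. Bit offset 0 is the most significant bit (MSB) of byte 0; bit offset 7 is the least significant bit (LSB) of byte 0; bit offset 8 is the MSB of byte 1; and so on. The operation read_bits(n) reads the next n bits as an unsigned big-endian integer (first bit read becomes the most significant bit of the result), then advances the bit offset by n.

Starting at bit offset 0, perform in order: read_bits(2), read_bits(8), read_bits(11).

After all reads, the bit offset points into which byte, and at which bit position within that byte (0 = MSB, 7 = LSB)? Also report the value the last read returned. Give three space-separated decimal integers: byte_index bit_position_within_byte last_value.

Answer: 2 5 558

Derivation:
Read 1: bits[0:2] width=2 -> value=0 (bin 00); offset now 2 = byte 0 bit 2; 38 bits remain
Read 2: bits[2:10] width=8 -> value=87 (bin 01010111); offset now 10 = byte 1 bit 2; 30 bits remain
Read 3: bits[10:21] width=11 -> value=558 (bin 01000101110); offset now 21 = byte 2 bit 5; 19 bits remain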